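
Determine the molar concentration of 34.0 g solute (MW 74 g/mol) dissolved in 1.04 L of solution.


C = (mass / MW) / volume
C = (34.0 / 74) / 1.04
C = 0.4418 M

0.4418 M


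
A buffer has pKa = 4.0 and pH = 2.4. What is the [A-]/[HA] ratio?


[A-]/[HA] = 10^(pH - pKa)
= 10^(2.4 - 4.0)
= 0.0251

0.0251


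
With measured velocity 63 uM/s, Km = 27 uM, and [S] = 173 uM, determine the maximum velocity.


Vmax = v * (Km + [S]) / [S]
Vmax = 63 * (27 + 173) / 173
Vmax = 72.8324 uM/s

72.8324 uM/s


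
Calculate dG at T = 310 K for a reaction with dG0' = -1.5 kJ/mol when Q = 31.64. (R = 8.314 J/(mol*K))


dG = dG0' + RT * ln(Q) / 1000
dG = -1.5 + 8.314 * 310 * ln(31.64) / 1000
dG = 7.4032 kJ/mol

7.4032 kJ/mol


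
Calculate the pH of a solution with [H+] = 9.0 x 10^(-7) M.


pH = -log10([H+])
pH = -log10(9.0 x 10^(-7))
pH = 6.0458

6.0458


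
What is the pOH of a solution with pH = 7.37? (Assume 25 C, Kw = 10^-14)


pOH = 14 - pH
pOH = 14 - 7.37
pOH = 6.63

6.63


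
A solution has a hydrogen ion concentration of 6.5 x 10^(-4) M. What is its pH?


pH = -log10([H+])
pH = -log10(6.5 x 10^(-4))
pH = 3.1871

3.1871


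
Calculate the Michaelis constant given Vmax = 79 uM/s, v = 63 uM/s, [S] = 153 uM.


Km = [S] * (Vmax - v) / v
Km = 153 * (79 - 63) / 63
Km = 38.8571 uM

38.8571 uM


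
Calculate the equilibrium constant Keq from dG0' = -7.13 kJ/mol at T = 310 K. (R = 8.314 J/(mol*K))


Keq = exp(-dG0 * 1000 / (R * T))
Keq = exp(-(-7.13) * 1000 / (8.314 * 310))
Keq = 15.9016

15.9016


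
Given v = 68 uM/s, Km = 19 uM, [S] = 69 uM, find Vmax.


Vmax = v * (Km + [S]) / [S]
Vmax = 68 * (19 + 69) / 69
Vmax = 86.7246 uM/s

86.7246 uM/s


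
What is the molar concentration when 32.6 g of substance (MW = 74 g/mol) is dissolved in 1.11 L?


C = (mass / MW) / volume
C = (32.6 / 74) / 1.11
C = 0.3969 M

0.3969 M


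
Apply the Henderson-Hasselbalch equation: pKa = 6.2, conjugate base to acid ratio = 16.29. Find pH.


pH = pKa + log10([A-]/[HA])
pH = 6.2 + log10(16.29)
pH = 7.4119

7.4119


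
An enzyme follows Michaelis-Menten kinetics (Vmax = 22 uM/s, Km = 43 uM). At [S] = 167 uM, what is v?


v = Vmax * [S] / (Km + [S])
v = 22 * 167 / (43 + 167)
v = 17.4952 uM/s

17.4952 uM/s


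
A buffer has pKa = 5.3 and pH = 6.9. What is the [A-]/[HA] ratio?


[A-]/[HA] = 10^(pH - pKa)
= 10^(6.9 - 5.3)
= 39.8107

39.8107


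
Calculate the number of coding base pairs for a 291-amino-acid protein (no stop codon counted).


Each amino acid = 1 codon = 3 bp
bp = 291 * 3 = 873 bp

873 bp


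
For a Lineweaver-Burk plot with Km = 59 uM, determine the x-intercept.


x-intercept = -1/Km
= -1/59
= -0.0169 1/uM

-0.0169 1/uM


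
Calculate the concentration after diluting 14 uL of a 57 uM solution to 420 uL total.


C2 = C1 * V1 / V2
C2 = 57 * 14 / 420
C2 = 1.9 uM

1.9 uM


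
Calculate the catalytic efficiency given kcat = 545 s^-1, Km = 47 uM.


Catalytic efficiency = kcat / Km
= 545 / 47
= 11.5957 uM^-1*s^-1

11.5957 uM^-1*s^-1


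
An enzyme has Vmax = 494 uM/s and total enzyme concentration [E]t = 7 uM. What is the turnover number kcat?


kcat = Vmax / [E]t
kcat = 494 / 7
kcat = 70.5714 s^-1

70.5714 s^-1


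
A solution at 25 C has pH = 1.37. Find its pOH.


pOH = 14 - pH
pOH = 14 - 1.37
pOH = 12.63

12.63


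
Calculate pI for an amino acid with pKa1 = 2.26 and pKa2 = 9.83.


pI = (pKa1 + pKa2) / 2
pI = (2.26 + 9.83) / 2
pI = 6.045

6.045


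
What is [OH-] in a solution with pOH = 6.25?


[OH-] = 10^(-pOH)
[OH-] = 10^(-6.25)
[OH-] = 5.623e-07 M

5.623e-07 M


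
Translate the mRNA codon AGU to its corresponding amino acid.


Standard genetic code lookup.
Codon AGU -> Ser

Ser


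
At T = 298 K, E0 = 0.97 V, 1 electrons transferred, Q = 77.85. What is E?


E = E0 - (RT/nF) * ln(Q)
E = 0.97 - (8.314 * 298 / (1 * 96485)) * ln(77.85)
E = 0.8582 V

0.8582 V


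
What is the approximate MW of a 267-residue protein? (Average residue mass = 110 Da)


MW = n_residues * 110 Da
MW = 267 * 110
MW = 29370 Da

29370 Da


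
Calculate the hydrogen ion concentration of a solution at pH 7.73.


[H+] = 10^(-pH)
[H+] = 10^(-7.73)
[H+] = 1.862e-08 M

1.862e-08 M


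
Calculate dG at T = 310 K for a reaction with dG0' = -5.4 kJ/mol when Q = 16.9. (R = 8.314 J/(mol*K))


dG = dG0' + RT * ln(Q) / 1000
dG = -5.4 + 8.314 * 310 * ln(16.9) / 1000
dG = 1.8869 kJ/mol

1.8869 kJ/mol


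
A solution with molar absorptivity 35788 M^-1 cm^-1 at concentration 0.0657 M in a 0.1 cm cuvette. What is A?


A = epsilon * c * l
A = 35788 * 0.0657 * 0.1
A = 235.1272

235.1272


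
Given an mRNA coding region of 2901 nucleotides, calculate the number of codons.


codons = nucleotides / 3
codons = 2901 / 3 = 967

967


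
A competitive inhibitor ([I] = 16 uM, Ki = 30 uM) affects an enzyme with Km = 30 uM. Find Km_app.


Km_app = Km * (1 + [I]/Ki)
Km_app = 30 * (1 + 16/30)
Km_app = 46.0 uM

46.0 uM


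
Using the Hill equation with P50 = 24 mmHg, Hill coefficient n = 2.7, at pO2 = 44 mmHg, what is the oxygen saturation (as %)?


Y = pO2^n / (P50^n + pO2^n)
Y = 44^2.7 / (24^2.7 + 44^2.7)
Y = 83.71%

83.71%


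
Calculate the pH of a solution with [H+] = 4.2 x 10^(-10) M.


pH = -log10([H+])
pH = -log10(4.2 x 10^(-10))
pH = 9.3768

9.3768


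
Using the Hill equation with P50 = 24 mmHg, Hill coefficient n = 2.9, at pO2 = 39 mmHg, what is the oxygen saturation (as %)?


Y = pO2^n / (P50^n + pO2^n)
Y = 39^2.9 / (24^2.9 + 39^2.9)
Y = 80.34%

80.34%


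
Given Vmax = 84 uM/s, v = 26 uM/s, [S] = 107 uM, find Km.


Km = [S] * (Vmax - v) / v
Km = 107 * (84 - 26) / 26
Km = 238.6923 uM

238.6923 uM


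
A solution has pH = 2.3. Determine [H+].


[H+] = 10^(-pH)
[H+] = 10^(-2.3)
[H+] = 0.005 M

0.005 M


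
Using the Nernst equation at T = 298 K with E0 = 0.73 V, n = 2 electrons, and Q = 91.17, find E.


E = E0 - (RT/nF) * ln(Q)
E = 0.73 - (8.314 * 298 / (2 * 96485)) * ln(91.17)
E = 0.6721 V

0.6721 V


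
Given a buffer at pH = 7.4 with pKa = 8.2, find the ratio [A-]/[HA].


[A-]/[HA] = 10^(pH - pKa)
= 10^(7.4 - 8.2)
= 0.1585

0.1585


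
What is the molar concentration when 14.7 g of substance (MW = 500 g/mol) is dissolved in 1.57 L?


C = (mass / MW) / volume
C = (14.7 / 500) / 1.57
C = 0.0187 M

0.0187 M


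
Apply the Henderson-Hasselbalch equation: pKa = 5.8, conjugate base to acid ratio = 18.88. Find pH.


pH = pKa + log10([A-]/[HA])
pH = 5.8 + log10(18.88)
pH = 7.076

7.076


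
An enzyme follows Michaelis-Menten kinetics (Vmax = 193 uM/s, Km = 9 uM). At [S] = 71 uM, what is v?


v = Vmax * [S] / (Km + [S])
v = 193 * 71 / (9 + 71)
v = 171.2875 uM/s

171.2875 uM/s


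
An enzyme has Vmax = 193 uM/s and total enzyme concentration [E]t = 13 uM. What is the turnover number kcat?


kcat = Vmax / [E]t
kcat = 193 / 13
kcat = 14.8462 s^-1

14.8462 s^-1


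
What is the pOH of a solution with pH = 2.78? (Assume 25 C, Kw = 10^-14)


pOH = 14 - pH
pOH = 14 - 2.78
pOH = 11.22

11.22


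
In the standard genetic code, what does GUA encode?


Standard genetic code lookup.
Codon GUA -> Val

Val


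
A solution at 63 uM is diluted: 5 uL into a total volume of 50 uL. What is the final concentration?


C2 = C1 * V1 / V2
C2 = 63 * 5 / 50
C2 = 6.3 uM

6.3 uM


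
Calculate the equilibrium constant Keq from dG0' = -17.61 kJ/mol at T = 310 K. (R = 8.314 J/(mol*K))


Keq = exp(-dG0 * 1000 / (R * T))
Keq = exp(-(-17.61) * 1000 / (8.314 * 310))
Keq = 927.6235

927.6235


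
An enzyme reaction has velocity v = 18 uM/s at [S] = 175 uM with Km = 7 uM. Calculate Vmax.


Vmax = v * (Km + [S]) / [S]
Vmax = 18 * (7 + 175) / 175
Vmax = 18.72 uM/s

18.72 uM/s


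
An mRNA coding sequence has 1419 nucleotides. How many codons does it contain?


codons = nucleotides / 3
codons = 1419 / 3 = 473

473


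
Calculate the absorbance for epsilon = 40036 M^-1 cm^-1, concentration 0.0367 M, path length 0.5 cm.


A = epsilon * c * l
A = 40036 * 0.0367 * 0.5
A = 734.6606

734.6606


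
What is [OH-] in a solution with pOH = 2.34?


[OH-] = 10^(-pOH)
[OH-] = 10^(-2.34)
[OH-] = 0.0046 M

0.0046 M


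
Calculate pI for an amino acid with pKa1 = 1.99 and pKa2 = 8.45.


pI = (pKa1 + pKa2) / 2
pI = (1.99 + 8.45) / 2
pI = 5.22

5.22


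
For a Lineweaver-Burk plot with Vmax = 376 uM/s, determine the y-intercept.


y-intercept = 1/Vmax
= 1/376
= 0.0027 s/uM

0.0027 s/uM


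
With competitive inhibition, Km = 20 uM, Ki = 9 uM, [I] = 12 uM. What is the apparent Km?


Km_app = Km * (1 + [I]/Ki)
Km_app = 20 * (1 + 12/9)
Km_app = 46.6667 uM

46.6667 uM


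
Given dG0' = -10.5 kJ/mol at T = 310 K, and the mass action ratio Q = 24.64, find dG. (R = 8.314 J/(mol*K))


dG = dG0' + RT * ln(Q) / 1000
dG = -10.5 + 8.314 * 310 * ln(24.64) / 1000
dG = -2.2412 kJ/mol

-2.2412 kJ/mol


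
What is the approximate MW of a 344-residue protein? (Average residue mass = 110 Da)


MW = n_residues * 110 Da
MW = 344 * 110
MW = 37840 Da

37840 Da


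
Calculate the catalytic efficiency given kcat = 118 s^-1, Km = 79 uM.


Catalytic efficiency = kcat / Km
= 118 / 79
= 1.4937 uM^-1*s^-1

1.4937 uM^-1*s^-1


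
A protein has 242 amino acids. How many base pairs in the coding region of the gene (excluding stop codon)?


Each amino acid = 1 codon = 3 bp
bp = 242 * 3 = 726 bp

726 bp


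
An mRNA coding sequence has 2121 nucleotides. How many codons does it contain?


codons = nucleotides / 3
codons = 2121 / 3 = 707

707


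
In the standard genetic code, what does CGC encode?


Standard genetic code lookup.
Codon CGC -> Arg

Arg


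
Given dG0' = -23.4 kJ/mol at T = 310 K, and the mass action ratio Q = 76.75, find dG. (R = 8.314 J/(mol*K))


dG = dG0' + RT * ln(Q) / 1000
dG = -23.4 + 8.314 * 310 * ln(76.75) / 1000
dG = -12.2129 kJ/mol

-12.2129 kJ/mol


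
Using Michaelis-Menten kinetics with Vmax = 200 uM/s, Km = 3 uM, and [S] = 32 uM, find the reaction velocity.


v = Vmax * [S] / (Km + [S])
v = 200 * 32 / (3 + 32)
v = 182.8571 uM/s

182.8571 uM/s


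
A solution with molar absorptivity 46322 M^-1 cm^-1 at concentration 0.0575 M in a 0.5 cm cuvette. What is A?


A = epsilon * c * l
A = 46322 * 0.0575 * 0.5
A = 1331.7575

1331.7575


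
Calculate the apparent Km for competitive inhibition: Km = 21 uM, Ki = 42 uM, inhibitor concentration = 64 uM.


Km_app = Km * (1 + [I]/Ki)
Km_app = 21 * (1 + 64/42)
Km_app = 53.0 uM

53.0 uM


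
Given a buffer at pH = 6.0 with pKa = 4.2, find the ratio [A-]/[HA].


[A-]/[HA] = 10^(pH - pKa)
= 10^(6.0 - 4.2)
= 63.0957

63.0957


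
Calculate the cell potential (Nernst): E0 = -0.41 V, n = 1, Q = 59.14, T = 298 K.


E = E0 - (RT/nF) * ln(Q)
E = -0.41 - (8.314 * 298 / (1 * 96485)) * ln(59.14)
E = -0.5148 V

-0.5148 V


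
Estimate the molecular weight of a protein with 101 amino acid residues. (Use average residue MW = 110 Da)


MW = n_residues * 110 Da
MW = 101 * 110
MW = 11110 Da

11110 Da


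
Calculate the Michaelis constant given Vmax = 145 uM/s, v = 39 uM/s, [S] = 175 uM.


Km = [S] * (Vmax - v) / v
Km = 175 * (145 - 39) / 39
Km = 475.641 uM

475.641 uM


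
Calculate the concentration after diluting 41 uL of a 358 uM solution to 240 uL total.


C2 = C1 * V1 / V2
C2 = 358 * 41 / 240
C2 = 61.1583 uM

61.1583 uM


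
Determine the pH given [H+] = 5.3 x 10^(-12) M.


pH = -log10([H+])
pH = -log10(5.3 x 10^(-12))
pH = 11.2757

11.2757


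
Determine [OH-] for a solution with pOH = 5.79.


[OH-] = 10^(-pOH)
[OH-] = 10^(-5.79)
[OH-] = 1.622e-06 M

1.622e-06 M


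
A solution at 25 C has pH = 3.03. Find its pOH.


pOH = 14 - pH
pOH = 14 - 3.03
pOH = 10.97

10.97


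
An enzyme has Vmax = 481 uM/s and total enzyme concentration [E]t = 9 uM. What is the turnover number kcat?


kcat = Vmax / [E]t
kcat = 481 / 9
kcat = 53.4444 s^-1

53.4444 s^-1


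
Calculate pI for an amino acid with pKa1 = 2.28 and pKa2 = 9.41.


pI = (pKa1 + pKa2) / 2
pI = (2.28 + 9.41) / 2
pI = 5.845

5.845


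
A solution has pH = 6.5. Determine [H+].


[H+] = 10^(-pH)
[H+] = 10^(-6.5)
[H+] = 3.162e-07 M

3.162e-07 M


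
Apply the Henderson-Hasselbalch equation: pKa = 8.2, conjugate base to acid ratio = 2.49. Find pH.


pH = pKa + log10([A-]/[HA])
pH = 8.2 + log10(2.49)
pH = 8.5962

8.5962


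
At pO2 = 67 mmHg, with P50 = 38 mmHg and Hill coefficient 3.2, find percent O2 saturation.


Y = pO2^n / (P50^n + pO2^n)
Y = 67^3.2 / (38^3.2 + 67^3.2)
Y = 85.99%

85.99%


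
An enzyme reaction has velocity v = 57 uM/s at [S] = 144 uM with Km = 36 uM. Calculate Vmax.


Vmax = v * (Km + [S]) / [S]
Vmax = 57 * (36 + 144) / 144
Vmax = 71.25 uM/s

71.25 uM/s


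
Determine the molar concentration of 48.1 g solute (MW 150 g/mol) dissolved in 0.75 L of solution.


C = (mass / MW) / volume
C = (48.1 / 150) / 0.75
C = 0.4276 M

0.4276 M


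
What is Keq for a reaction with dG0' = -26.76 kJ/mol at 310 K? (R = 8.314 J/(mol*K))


Keq = exp(-dG0 * 1000 / (R * T))
Keq = exp(-(-26.76) * 1000 / (8.314 * 310))
Keq = 32299.2009

32299.2009


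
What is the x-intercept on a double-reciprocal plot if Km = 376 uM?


x-intercept = -1/Km
= -1/376
= -0.0027 1/uM

-0.0027 1/uM


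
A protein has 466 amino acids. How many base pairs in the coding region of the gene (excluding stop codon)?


Each amino acid = 1 codon = 3 bp
bp = 466 * 3 = 1398 bp

1398 bp


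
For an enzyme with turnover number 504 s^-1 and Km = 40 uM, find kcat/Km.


Catalytic efficiency = kcat / Km
= 504 / 40
= 12.6 uM^-1*s^-1

12.6 uM^-1*s^-1


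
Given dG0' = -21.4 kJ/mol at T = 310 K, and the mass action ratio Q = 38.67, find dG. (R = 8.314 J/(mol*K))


dG = dG0' + RT * ln(Q) / 1000
dG = -21.4 + 8.314 * 310 * ln(38.67) / 1000
dG = -11.9797 kJ/mol

-11.9797 kJ/mol


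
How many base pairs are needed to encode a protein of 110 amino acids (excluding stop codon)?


Each amino acid = 1 codon = 3 bp
bp = 110 * 3 = 330 bp

330 bp


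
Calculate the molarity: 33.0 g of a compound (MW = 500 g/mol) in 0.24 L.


C = (mass / MW) / volume
C = (33.0 / 500) / 0.24
C = 0.275 M

0.275 M


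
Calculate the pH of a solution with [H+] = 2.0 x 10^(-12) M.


pH = -log10([H+])
pH = -log10(2.0 x 10^(-12))
pH = 11.699

11.699


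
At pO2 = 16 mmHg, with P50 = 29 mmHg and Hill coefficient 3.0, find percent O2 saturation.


Y = pO2^n / (P50^n + pO2^n)
Y = 16^3.0 / (29^3.0 + 16^3.0)
Y = 14.38%

14.38%


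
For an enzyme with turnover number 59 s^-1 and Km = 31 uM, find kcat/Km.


Catalytic efficiency = kcat / Km
= 59 / 31
= 1.9032 uM^-1*s^-1

1.9032 uM^-1*s^-1


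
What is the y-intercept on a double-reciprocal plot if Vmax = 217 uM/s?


y-intercept = 1/Vmax
= 1/217
= 0.0046 s/uM

0.0046 s/uM


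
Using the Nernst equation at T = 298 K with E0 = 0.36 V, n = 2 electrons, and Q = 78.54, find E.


E = E0 - (RT/nF) * ln(Q)
E = 0.36 - (8.314 * 298 / (2 * 96485)) * ln(78.54)
E = 0.304 V

0.304 V


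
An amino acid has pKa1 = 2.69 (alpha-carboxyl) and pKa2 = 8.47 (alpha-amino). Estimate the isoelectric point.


pI = (pKa1 + pKa2) / 2
pI = (2.69 + 8.47) / 2
pI = 5.58

5.58


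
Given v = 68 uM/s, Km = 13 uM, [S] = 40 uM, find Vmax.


Vmax = v * (Km + [S]) / [S]
Vmax = 68 * (13 + 40) / 40
Vmax = 90.1 uM/s

90.1 uM/s


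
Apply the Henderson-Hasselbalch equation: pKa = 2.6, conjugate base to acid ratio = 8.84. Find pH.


pH = pKa + log10([A-]/[HA])
pH = 2.6 + log10(8.84)
pH = 3.5465

3.5465


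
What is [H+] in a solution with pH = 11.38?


[H+] = 10^(-pH)
[H+] = 10^(-11.38)
[H+] = 4.169e-12 M

4.169e-12 M


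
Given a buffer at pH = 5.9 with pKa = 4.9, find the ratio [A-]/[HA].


[A-]/[HA] = 10^(pH - pKa)
= 10^(5.9 - 4.9)
= 10.0

10.0


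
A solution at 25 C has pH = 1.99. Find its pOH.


pOH = 14 - pH
pOH = 14 - 1.99
pOH = 12.01

12.01


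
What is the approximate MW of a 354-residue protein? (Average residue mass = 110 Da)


MW = n_residues * 110 Da
MW = 354 * 110
MW = 38940 Da

38940 Da


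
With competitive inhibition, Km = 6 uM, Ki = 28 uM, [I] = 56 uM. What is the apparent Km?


Km_app = Km * (1 + [I]/Ki)
Km_app = 6 * (1 + 56/28)
Km_app = 18.0 uM

18.0 uM


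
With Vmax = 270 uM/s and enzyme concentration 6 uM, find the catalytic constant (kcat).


kcat = Vmax / [E]t
kcat = 270 / 6
kcat = 45.0 s^-1

45.0 s^-1


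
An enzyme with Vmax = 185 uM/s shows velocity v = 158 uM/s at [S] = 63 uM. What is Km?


Km = [S] * (Vmax - v) / v
Km = 63 * (185 - 158) / 158
Km = 10.7658 uM

10.7658 uM


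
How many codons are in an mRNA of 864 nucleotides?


codons = nucleotides / 3
codons = 864 / 3 = 288

288


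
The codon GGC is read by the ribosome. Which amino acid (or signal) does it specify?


Standard genetic code lookup.
Codon GGC -> Gly

Gly


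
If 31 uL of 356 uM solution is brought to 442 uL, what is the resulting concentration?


C2 = C1 * V1 / V2
C2 = 356 * 31 / 442
C2 = 24.9683 uM

24.9683 uM


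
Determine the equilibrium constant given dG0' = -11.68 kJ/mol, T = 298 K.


Keq = exp(-dG0 * 1000 / (R * T))
Keq = exp(-(-11.68) * 1000 / (8.314 * 298))
Keq = 111.5299

111.5299


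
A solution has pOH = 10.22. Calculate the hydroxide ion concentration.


[OH-] = 10^(-pOH)
[OH-] = 10^(-10.22)
[OH-] = 6.026e-11 M

6.026e-11 M


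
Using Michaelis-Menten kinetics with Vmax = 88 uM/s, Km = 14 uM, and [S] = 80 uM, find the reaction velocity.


v = Vmax * [S] / (Km + [S])
v = 88 * 80 / (14 + 80)
v = 74.8936 uM/s

74.8936 uM/s


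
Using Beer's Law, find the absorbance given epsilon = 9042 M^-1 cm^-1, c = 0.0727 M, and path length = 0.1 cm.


A = epsilon * c * l
A = 9042 * 0.0727 * 0.1
A = 65.7353

65.7353


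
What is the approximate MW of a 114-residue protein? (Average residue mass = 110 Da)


MW = n_residues * 110 Da
MW = 114 * 110
MW = 12540 Da

12540 Da


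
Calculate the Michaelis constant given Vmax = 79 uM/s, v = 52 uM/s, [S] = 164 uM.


Km = [S] * (Vmax - v) / v
Km = 164 * (79 - 52) / 52
Km = 85.1538 uM

85.1538 uM


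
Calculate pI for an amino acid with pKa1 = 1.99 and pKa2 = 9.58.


pI = (pKa1 + pKa2) / 2
pI = (1.99 + 9.58) / 2
pI = 5.785

5.785


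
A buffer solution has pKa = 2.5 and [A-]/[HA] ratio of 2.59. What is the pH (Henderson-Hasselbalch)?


pH = pKa + log10([A-]/[HA])
pH = 2.5 + log10(2.59)
pH = 2.9133

2.9133


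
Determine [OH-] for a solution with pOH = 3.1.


[OH-] = 10^(-pOH)
[OH-] = 10^(-3.1)
[OH-] = 7.943e-04 M

7.943e-04 M


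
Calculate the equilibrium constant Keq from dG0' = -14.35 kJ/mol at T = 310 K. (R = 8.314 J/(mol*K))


Keq = exp(-dG0 * 1000 / (R * T))
Keq = exp(-(-14.35) * 1000 / (8.314 * 310))
Keq = 261.8458

261.8458


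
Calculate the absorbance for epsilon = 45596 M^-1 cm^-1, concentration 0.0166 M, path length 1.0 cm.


A = epsilon * c * l
A = 45596 * 0.0166 * 1.0
A = 756.8936

756.8936


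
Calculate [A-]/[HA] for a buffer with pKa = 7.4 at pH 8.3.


[A-]/[HA] = 10^(pH - pKa)
= 10^(8.3 - 7.4)
= 7.9433

7.9433


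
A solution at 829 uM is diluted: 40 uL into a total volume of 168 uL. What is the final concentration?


C2 = C1 * V1 / V2
C2 = 829 * 40 / 168
C2 = 197.381 uM

197.381 uM


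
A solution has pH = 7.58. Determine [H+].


[H+] = 10^(-pH)
[H+] = 10^(-7.58)
[H+] = 2.630e-08 M

2.630e-08 M


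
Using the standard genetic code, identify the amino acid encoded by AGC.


Standard genetic code lookup.
Codon AGC -> Ser

Ser


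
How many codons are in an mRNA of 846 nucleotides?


codons = nucleotides / 3
codons = 846 / 3 = 282

282


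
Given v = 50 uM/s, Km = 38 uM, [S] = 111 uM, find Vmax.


Vmax = v * (Km + [S]) / [S]
Vmax = 50 * (38 + 111) / 111
Vmax = 67.1171 uM/s

67.1171 uM/s


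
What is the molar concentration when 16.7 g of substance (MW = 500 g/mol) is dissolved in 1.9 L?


C = (mass / MW) / volume
C = (16.7 / 500) / 1.9
C = 0.0176 M

0.0176 M


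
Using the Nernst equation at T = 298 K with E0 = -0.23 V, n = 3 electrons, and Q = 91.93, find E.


E = E0 - (RT/nF) * ln(Q)
E = -0.23 - (8.314 * 298 / (3 * 96485)) * ln(91.93)
E = -0.2687 V

-0.2687 V


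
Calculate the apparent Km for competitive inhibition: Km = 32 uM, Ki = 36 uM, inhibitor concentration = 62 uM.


Km_app = Km * (1 + [I]/Ki)
Km_app = 32 * (1 + 62/36)
Km_app = 87.1111 uM

87.1111 uM


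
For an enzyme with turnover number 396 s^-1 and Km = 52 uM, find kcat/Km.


Catalytic efficiency = kcat / Km
= 396 / 52
= 7.6154 uM^-1*s^-1

7.6154 uM^-1*s^-1


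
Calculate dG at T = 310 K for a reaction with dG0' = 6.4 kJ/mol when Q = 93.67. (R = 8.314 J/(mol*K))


dG = dG0' + RT * ln(Q) / 1000
dG = 6.4 + 8.314 * 310 * ln(93.67) / 1000
dG = 18.1006 kJ/mol

18.1006 kJ/mol


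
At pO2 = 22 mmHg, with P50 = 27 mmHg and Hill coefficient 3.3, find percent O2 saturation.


Y = pO2^n / (P50^n + pO2^n)
Y = 22^3.3 / (27^3.3 + 22^3.3)
Y = 33.72%

33.72%


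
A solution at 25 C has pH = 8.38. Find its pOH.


pOH = 14 - pH
pOH = 14 - 8.38
pOH = 5.62

5.62


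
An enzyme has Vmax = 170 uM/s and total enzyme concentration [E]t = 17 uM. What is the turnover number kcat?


kcat = Vmax / [E]t
kcat = 170 / 17
kcat = 10.0 s^-1

10.0 s^-1


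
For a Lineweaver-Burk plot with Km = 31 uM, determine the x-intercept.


x-intercept = -1/Km
= -1/31
= -0.0323 1/uM

-0.0323 1/uM


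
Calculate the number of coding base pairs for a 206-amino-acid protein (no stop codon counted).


Each amino acid = 1 codon = 3 bp
bp = 206 * 3 = 618 bp

618 bp


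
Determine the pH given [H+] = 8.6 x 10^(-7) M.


pH = -log10([H+])
pH = -log10(8.6 x 10^(-7))
pH = 6.0655

6.0655


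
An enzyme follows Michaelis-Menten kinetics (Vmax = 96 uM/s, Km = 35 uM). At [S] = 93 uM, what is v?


v = Vmax * [S] / (Km + [S])
v = 96 * 93 / (35 + 93)
v = 69.75 uM/s

69.75 uM/s


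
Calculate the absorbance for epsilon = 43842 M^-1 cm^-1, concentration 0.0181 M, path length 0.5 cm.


A = epsilon * c * l
A = 43842 * 0.0181 * 0.5
A = 396.7701

396.7701


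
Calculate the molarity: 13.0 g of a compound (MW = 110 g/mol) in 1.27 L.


C = (mass / MW) / volume
C = (13.0 / 110) / 1.27
C = 0.0931 M

0.0931 M


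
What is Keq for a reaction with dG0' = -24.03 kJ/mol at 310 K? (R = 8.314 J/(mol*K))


Keq = exp(-dG0 * 1000 / (R * T))
Keq = exp(-(-24.03) * 1000 / (8.314 * 310))
Keq = 11198.8476

11198.8476


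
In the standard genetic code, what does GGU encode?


Standard genetic code lookup.
Codon GGU -> Gly

Gly


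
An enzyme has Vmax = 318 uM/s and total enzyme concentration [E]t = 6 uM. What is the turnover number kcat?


kcat = Vmax / [E]t
kcat = 318 / 6
kcat = 53.0 s^-1

53.0 s^-1


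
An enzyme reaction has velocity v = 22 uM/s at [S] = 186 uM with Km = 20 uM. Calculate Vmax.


Vmax = v * (Km + [S]) / [S]
Vmax = 22 * (20 + 186) / 186
Vmax = 24.3656 uM/s

24.3656 uM/s


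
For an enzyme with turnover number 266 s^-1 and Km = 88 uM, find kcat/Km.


Catalytic efficiency = kcat / Km
= 266 / 88
= 3.0227 uM^-1*s^-1

3.0227 uM^-1*s^-1


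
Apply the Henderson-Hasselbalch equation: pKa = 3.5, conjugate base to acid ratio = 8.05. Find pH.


pH = pKa + log10([A-]/[HA])
pH = 3.5 + log10(8.05)
pH = 4.4058

4.4058


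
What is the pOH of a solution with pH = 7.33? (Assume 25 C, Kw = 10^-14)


pOH = 14 - pH
pOH = 14 - 7.33
pOH = 6.67

6.67


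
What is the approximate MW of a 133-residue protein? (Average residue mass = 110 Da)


MW = n_residues * 110 Da
MW = 133 * 110
MW = 14630 Da

14630 Da


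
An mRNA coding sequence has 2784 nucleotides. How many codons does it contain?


codons = nucleotides / 3
codons = 2784 / 3 = 928

928


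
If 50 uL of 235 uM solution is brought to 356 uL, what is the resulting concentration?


C2 = C1 * V1 / V2
C2 = 235 * 50 / 356
C2 = 33.0056 uM

33.0056 uM


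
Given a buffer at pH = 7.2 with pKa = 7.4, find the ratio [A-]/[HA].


[A-]/[HA] = 10^(pH - pKa)
= 10^(7.2 - 7.4)
= 0.631

0.631


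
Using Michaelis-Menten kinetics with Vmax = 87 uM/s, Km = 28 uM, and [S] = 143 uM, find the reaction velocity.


v = Vmax * [S] / (Km + [S])
v = 87 * 143 / (28 + 143)
v = 72.7544 uM/s

72.7544 uM/s


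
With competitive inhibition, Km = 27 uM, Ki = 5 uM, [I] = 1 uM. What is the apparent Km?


Km_app = Km * (1 + [I]/Ki)
Km_app = 27 * (1 + 1/5)
Km_app = 32.4 uM

32.4 uM


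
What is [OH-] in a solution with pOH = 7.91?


[OH-] = 10^(-pOH)
[OH-] = 10^(-7.91)
[OH-] = 1.230e-08 M

1.230e-08 M


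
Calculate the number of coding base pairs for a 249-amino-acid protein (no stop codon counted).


Each amino acid = 1 codon = 3 bp
bp = 249 * 3 = 747 bp

747 bp


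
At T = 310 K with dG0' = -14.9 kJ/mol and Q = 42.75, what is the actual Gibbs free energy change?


dG = dG0' + RT * ln(Q) / 1000
dG = -14.9 + 8.314 * 310 * ln(42.75) / 1000
dG = -5.2211 kJ/mol

-5.2211 kJ/mol


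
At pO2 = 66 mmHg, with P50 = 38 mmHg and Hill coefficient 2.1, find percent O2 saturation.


Y = pO2^n / (P50^n + pO2^n)
Y = 66^2.1 / (38^2.1 + 66^2.1)
Y = 76.12%

76.12%


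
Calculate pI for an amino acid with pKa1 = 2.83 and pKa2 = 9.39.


pI = (pKa1 + pKa2) / 2
pI = (2.83 + 9.39) / 2
pI = 6.11

6.11


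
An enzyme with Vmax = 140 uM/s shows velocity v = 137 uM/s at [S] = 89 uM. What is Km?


Km = [S] * (Vmax - v) / v
Km = 89 * (140 - 137) / 137
Km = 1.9489 uM

1.9489 uM


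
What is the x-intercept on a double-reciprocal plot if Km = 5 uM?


x-intercept = -1/Km
= -1/5
= -0.2 1/uM

-0.2 1/uM


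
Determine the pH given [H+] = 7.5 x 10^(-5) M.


pH = -log10([H+])
pH = -log10(7.5 x 10^(-5))
pH = 4.1249

4.1249


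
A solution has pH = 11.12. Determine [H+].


[H+] = 10^(-pH)
[H+] = 10^(-11.12)
[H+] = 7.586e-12 M

7.586e-12 M


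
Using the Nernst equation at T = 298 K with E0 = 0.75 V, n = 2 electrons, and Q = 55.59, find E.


E = E0 - (RT/nF) * ln(Q)
E = 0.75 - (8.314 * 298 / (2 * 96485)) * ln(55.59)
E = 0.6984 V

0.6984 V


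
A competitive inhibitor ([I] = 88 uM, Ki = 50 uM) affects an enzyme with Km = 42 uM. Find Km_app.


Km_app = Km * (1 + [I]/Ki)
Km_app = 42 * (1 + 88/50)
Km_app = 115.92 uM

115.92 uM


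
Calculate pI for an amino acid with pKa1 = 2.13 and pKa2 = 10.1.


pI = (pKa1 + pKa2) / 2
pI = (2.13 + 10.1) / 2
pI = 6.115

6.115


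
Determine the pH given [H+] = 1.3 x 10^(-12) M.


pH = -log10([H+])
pH = -log10(1.3 x 10^(-12))
pH = 11.8861

11.8861


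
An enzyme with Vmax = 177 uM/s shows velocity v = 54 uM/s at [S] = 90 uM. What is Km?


Km = [S] * (Vmax - v) / v
Km = 90 * (177 - 54) / 54
Km = 205.0 uM

205.0 uM


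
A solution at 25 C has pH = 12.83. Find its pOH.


pOH = 14 - pH
pOH = 14 - 12.83
pOH = 1.17

1.17


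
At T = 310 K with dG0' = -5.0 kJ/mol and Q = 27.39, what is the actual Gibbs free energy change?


dG = dG0' + RT * ln(Q) / 1000
dG = -5.0 + 8.314 * 310 * ln(27.39) / 1000
dG = 3.5315 kJ/mol

3.5315 kJ/mol


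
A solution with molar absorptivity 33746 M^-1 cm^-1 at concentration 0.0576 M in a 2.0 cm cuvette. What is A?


A = epsilon * c * l
A = 33746 * 0.0576 * 2.0
A = 3887.5392

3887.5392


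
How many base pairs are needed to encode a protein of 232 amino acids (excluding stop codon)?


Each amino acid = 1 codon = 3 bp
bp = 232 * 3 = 696 bp

696 bp


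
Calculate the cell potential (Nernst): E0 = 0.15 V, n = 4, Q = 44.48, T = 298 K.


E = E0 - (RT/nF) * ln(Q)
E = 0.15 - (8.314 * 298 / (4 * 96485)) * ln(44.48)
E = 0.1256 V

0.1256 V


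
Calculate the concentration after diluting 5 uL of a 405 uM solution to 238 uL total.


C2 = C1 * V1 / V2
C2 = 405 * 5 / 238
C2 = 8.5084 uM

8.5084 uM


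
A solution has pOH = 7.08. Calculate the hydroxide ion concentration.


[OH-] = 10^(-pOH)
[OH-] = 10^(-7.08)
[OH-] = 8.318e-08 M

8.318e-08 M


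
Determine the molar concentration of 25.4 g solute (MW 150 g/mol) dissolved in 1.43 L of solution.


C = (mass / MW) / volume
C = (25.4 / 150) / 1.43
C = 0.1184 M

0.1184 M


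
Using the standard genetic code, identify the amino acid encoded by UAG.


Standard genetic code lookup.
Codon UAG -> Stop

Stop


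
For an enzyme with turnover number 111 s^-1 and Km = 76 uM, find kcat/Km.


Catalytic efficiency = kcat / Km
= 111 / 76
= 1.4605 uM^-1*s^-1

1.4605 uM^-1*s^-1


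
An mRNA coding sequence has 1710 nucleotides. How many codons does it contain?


codons = nucleotides / 3
codons = 1710 / 3 = 570

570


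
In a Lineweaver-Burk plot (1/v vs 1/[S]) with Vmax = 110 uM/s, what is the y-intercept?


y-intercept = 1/Vmax
= 1/110
= 0.0091 s/uM

0.0091 s/uM


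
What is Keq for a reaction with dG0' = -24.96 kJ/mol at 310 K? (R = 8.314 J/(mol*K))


Keq = exp(-dG0 * 1000 / (R * T))
Keq = exp(-(-24.96) * 1000 / (8.314 * 310))
Keq = 16065.0808

16065.0808


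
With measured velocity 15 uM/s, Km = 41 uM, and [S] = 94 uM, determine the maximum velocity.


Vmax = v * (Km + [S]) / [S]
Vmax = 15 * (41 + 94) / 94
Vmax = 21.5426 uM/s

21.5426 uM/s


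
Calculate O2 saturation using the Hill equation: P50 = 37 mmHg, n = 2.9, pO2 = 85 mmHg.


Y = pO2^n / (P50^n + pO2^n)
Y = 85^2.9 / (37^2.9 + 85^2.9)
Y = 91.77%

91.77%


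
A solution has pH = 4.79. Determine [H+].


[H+] = 10^(-pH)
[H+] = 10^(-4.79)
[H+] = 1.622e-05 M

1.622e-05 M


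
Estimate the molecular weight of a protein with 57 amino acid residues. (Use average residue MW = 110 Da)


MW = n_residues * 110 Da
MW = 57 * 110
MW = 6270 Da

6270 Da


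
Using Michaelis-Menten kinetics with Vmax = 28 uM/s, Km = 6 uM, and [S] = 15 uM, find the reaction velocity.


v = Vmax * [S] / (Km + [S])
v = 28 * 15 / (6 + 15)
v = 20.0 uM/s

20.0 uM/s


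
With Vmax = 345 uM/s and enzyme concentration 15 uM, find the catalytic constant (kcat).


kcat = Vmax / [E]t
kcat = 345 / 15
kcat = 23.0 s^-1

23.0 s^-1


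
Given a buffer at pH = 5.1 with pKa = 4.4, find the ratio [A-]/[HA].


[A-]/[HA] = 10^(pH - pKa)
= 10^(5.1 - 4.4)
= 5.0119

5.0119


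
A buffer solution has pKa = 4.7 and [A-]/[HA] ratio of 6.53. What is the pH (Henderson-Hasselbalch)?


pH = pKa + log10([A-]/[HA])
pH = 4.7 + log10(6.53)
pH = 5.5149

5.5149


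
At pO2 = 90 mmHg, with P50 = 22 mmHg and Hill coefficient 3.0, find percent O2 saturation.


Y = pO2^n / (P50^n + pO2^n)
Y = 90^3.0 / (22^3.0 + 90^3.0)
Y = 98.56%

98.56%


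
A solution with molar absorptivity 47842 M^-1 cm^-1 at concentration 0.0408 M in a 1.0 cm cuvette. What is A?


A = epsilon * c * l
A = 47842 * 0.0408 * 1.0
A = 1951.9536

1951.9536


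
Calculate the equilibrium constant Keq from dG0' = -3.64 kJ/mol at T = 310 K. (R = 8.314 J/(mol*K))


Keq = exp(-dG0 * 1000 / (R * T))
Keq = exp(-(-3.64) * 1000 / (8.314 * 310))
Keq = 4.1054

4.1054


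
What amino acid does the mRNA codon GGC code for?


Standard genetic code lookup.
Codon GGC -> Gly

Gly


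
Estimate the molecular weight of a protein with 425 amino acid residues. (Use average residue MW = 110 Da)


MW = n_residues * 110 Da
MW = 425 * 110
MW = 46750 Da

46750 Da


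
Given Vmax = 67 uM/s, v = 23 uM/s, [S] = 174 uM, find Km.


Km = [S] * (Vmax - v) / v
Km = 174 * (67 - 23) / 23
Km = 332.8696 uM

332.8696 uM


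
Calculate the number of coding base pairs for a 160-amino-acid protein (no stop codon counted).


Each amino acid = 1 codon = 3 bp
bp = 160 * 3 = 480 bp

480 bp


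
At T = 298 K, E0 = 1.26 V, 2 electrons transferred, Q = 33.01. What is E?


E = E0 - (RT/nF) * ln(Q)
E = 1.26 - (8.314 * 298 / (2 * 96485)) * ln(33.01)
E = 1.2151 V

1.2151 V


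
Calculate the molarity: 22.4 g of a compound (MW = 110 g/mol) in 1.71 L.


C = (mass / MW) / volume
C = (22.4 / 110) / 1.71
C = 0.1191 M

0.1191 M


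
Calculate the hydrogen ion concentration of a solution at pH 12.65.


[H+] = 10^(-pH)
[H+] = 10^(-12.65)
[H+] = 2.239e-13 M

2.239e-13 M


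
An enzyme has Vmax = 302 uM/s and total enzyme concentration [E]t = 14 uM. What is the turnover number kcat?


kcat = Vmax / [E]t
kcat = 302 / 14
kcat = 21.5714 s^-1

21.5714 s^-1


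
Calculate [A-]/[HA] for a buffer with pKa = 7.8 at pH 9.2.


[A-]/[HA] = 10^(pH - pKa)
= 10^(9.2 - 7.8)
= 25.1189

25.1189


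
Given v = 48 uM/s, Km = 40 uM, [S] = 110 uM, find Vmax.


Vmax = v * (Km + [S]) / [S]
Vmax = 48 * (40 + 110) / 110
Vmax = 65.4545 uM/s

65.4545 uM/s


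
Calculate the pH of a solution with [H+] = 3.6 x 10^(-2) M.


pH = -log10([H+])
pH = -log10(3.6 x 10^(-2))
pH = 1.4437

1.4437


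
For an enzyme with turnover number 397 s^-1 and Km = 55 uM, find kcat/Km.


Catalytic efficiency = kcat / Km
= 397 / 55
= 7.2182 uM^-1*s^-1

7.2182 uM^-1*s^-1


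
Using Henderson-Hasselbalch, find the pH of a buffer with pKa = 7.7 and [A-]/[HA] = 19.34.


pH = pKa + log10([A-]/[HA])
pH = 7.7 + log10(19.34)
pH = 8.9865

8.9865


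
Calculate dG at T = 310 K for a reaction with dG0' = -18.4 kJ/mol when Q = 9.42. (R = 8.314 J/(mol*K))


dG = dG0' + RT * ln(Q) / 1000
dG = -18.4 + 8.314 * 310 * ln(9.42) / 1000
dG = -12.6195 kJ/mol

-12.6195 kJ/mol


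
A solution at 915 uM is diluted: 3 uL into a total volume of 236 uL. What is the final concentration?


C2 = C1 * V1 / V2
C2 = 915 * 3 / 236
C2 = 11.6314 uM

11.6314 uM


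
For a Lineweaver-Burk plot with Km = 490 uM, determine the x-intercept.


x-intercept = -1/Km
= -1/490
= -0.002 1/uM

-0.002 1/uM


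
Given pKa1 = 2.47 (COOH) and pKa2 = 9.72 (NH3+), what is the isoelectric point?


pI = (pKa1 + pKa2) / 2
pI = (2.47 + 9.72) / 2
pI = 6.095

6.095


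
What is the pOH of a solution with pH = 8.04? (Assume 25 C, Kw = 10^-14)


pOH = 14 - pH
pOH = 14 - 8.04
pOH = 5.96

5.96


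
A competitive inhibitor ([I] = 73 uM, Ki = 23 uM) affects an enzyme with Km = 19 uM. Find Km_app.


Km_app = Km * (1 + [I]/Ki)
Km_app = 19 * (1 + 73/23)
Km_app = 79.3043 uM

79.3043 uM


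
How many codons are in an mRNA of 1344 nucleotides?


codons = nucleotides / 3
codons = 1344 / 3 = 448

448


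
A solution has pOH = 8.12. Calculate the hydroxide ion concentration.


[OH-] = 10^(-pOH)
[OH-] = 10^(-8.12)
[OH-] = 7.586e-09 M

7.586e-09 M


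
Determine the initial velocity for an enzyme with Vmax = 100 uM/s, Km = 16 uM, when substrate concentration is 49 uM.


v = Vmax * [S] / (Km + [S])
v = 100 * 49 / (16 + 49)
v = 75.3846 uM/s

75.3846 uM/s


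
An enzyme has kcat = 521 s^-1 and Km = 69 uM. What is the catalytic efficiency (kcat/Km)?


Catalytic efficiency = kcat / Km
= 521 / 69
= 7.5507 uM^-1*s^-1

7.5507 uM^-1*s^-1


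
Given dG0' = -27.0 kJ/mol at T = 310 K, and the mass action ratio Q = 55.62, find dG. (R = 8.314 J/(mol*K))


dG = dG0' + RT * ln(Q) / 1000
dG = -27.0 + 8.314 * 310 * ln(55.62) / 1000
dG = -16.6428 kJ/mol

-16.6428 kJ/mol


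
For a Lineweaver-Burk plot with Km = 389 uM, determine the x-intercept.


x-intercept = -1/Km
= -1/389
= -0.0026 1/uM

-0.0026 1/uM


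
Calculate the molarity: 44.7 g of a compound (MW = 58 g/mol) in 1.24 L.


C = (mass / MW) / volume
C = (44.7 / 58) / 1.24
C = 0.6215 M

0.6215 M


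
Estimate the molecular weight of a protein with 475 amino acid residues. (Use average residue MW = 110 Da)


MW = n_residues * 110 Da
MW = 475 * 110
MW = 52250 Da

52250 Da


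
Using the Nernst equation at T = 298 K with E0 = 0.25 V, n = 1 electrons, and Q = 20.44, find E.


E = E0 - (RT/nF) * ln(Q)
E = 0.25 - (8.314 * 298 / (1 * 96485)) * ln(20.44)
E = 0.1725 V

0.1725 V


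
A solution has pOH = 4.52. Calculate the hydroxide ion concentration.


[OH-] = 10^(-pOH)
[OH-] = 10^(-4.52)
[OH-] = 3.020e-05 M

3.020e-05 M


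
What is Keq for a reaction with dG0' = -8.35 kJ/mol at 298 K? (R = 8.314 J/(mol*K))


Keq = exp(-dG0 * 1000 / (R * T))
Keq = exp(-(-8.35) * 1000 / (8.314 * 298))
Keq = 29.0854

29.0854


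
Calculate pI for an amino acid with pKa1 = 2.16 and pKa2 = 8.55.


pI = (pKa1 + pKa2) / 2
pI = (2.16 + 8.55) / 2
pI = 5.355

5.355


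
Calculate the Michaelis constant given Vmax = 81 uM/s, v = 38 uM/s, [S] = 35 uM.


Km = [S] * (Vmax - v) / v
Km = 35 * (81 - 38) / 38
Km = 39.6053 uM

39.6053 uM


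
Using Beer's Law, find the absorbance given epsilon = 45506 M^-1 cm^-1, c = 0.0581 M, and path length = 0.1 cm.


A = epsilon * c * l
A = 45506 * 0.0581 * 0.1
A = 264.3899

264.3899


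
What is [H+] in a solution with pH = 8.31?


[H+] = 10^(-pH)
[H+] = 10^(-8.31)
[H+] = 4.898e-09 M

4.898e-09 M


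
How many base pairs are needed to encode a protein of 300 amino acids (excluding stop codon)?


Each amino acid = 1 codon = 3 bp
bp = 300 * 3 = 900 bp

900 bp


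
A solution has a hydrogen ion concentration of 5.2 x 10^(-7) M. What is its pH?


pH = -log10([H+])
pH = -log10(5.2 x 10^(-7))
pH = 6.284

6.284


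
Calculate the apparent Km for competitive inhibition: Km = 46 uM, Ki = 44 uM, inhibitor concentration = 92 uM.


Km_app = Km * (1 + [I]/Ki)
Km_app = 46 * (1 + 92/44)
Km_app = 142.1818 uM

142.1818 uM


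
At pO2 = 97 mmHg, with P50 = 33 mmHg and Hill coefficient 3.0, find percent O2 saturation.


Y = pO2^n / (P50^n + pO2^n)
Y = 97^3.0 / (33^3.0 + 97^3.0)
Y = 96.21%

96.21%


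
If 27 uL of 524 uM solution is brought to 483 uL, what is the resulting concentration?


C2 = C1 * V1 / V2
C2 = 524 * 27 / 483
C2 = 29.2919 uM

29.2919 uM


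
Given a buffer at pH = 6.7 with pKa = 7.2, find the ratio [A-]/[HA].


[A-]/[HA] = 10^(pH - pKa)
= 10^(6.7 - 7.2)
= 0.3162

0.3162


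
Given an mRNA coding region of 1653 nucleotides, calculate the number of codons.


codons = nucleotides / 3
codons = 1653 / 3 = 551

551


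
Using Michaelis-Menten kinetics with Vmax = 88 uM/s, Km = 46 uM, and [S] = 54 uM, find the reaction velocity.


v = Vmax * [S] / (Km + [S])
v = 88 * 54 / (46 + 54)
v = 47.52 uM/s

47.52 uM/s


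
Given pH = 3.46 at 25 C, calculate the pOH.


pOH = 14 - pH
pOH = 14 - 3.46
pOH = 10.54

10.54


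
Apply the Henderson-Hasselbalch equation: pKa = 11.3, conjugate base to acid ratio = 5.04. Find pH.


pH = pKa + log10([A-]/[HA])
pH = 11.3 + log10(5.04)
pH = 12.0024

12.0024


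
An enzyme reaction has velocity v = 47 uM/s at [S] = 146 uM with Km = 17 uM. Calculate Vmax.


Vmax = v * (Km + [S]) / [S]
Vmax = 47 * (17 + 146) / 146
Vmax = 52.4726 uM/s

52.4726 uM/s


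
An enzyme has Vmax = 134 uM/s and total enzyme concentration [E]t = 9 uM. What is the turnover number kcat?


kcat = Vmax / [E]t
kcat = 134 / 9
kcat = 14.8889 s^-1

14.8889 s^-1


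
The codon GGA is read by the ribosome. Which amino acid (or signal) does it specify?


Standard genetic code lookup.
Codon GGA -> Gly

Gly


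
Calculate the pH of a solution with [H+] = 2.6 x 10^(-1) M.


pH = -log10([H+])
pH = -log10(2.6 x 10^(-1))
pH = 0.585

0.585


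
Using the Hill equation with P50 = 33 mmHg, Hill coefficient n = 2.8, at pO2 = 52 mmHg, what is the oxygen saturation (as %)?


Y = pO2^n / (P50^n + pO2^n)
Y = 52^2.8 / (33^2.8 + 52^2.8)
Y = 78.13%

78.13%


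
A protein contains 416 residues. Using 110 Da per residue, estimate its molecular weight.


MW = n_residues * 110 Da
MW = 416 * 110
MW = 45760 Da

45760 Da


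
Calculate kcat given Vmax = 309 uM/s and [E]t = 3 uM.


kcat = Vmax / [E]t
kcat = 309 / 3
kcat = 103.0 s^-1

103.0 s^-1
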